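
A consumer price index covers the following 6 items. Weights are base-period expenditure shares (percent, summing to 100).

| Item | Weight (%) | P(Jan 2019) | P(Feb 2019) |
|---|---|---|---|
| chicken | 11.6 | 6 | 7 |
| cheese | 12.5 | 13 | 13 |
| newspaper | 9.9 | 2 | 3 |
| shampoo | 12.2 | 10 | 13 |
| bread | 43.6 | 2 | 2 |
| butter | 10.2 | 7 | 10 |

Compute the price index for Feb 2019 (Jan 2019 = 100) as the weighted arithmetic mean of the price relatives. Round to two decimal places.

chicken: 11.6 × (7/6) = 11.6 × 1.166667 = 13.5333
cheese: 12.5 × (13/13) = 12.5 × 1.000000 = 12.5000
newspaper: 9.9 × (3/2) = 9.9 × 1.500000 = 14.8500
shampoo: 12.2 × (13/10) = 12.2 × 1.300000 = 15.8600
bread: 43.6 × (2/2) = 43.6 × 1.000000 = 43.6000
butter: 10.2 × (10/7) = 10.2 × 1.428571 = 14.5714
Index = Σ wᵢ·(p₁ᵢ/p₀ᵢ) = 13.5333 + 12.5000 + 14.8500 + 15.8600 + 43.6000 + 14.5714 = 114.9148

114.91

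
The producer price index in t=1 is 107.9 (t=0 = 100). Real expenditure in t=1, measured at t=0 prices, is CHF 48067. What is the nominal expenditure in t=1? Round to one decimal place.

Nominal = Real × (Index/100) = 48067 × (107.9/100)
        = 48067 × 1.079 = 51864.2930

51864.3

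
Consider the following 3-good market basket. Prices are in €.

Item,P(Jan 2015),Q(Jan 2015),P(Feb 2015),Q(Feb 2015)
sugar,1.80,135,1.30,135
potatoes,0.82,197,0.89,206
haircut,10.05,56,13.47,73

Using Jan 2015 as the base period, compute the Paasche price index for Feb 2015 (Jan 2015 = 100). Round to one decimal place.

117.2

Paasche price index uses current-period quantities as weights.
ΣP(Feb 2015)·Q(Feb 2015) = 1.30×135 + 0.89×206 + 13.47×73 = 175.5 + 183.34 + 983.31 = 1342.15
ΣP(Jan 2015)·Q(Feb 2015) = 1.80×135 + 0.82×206 + 10.05×73 = 243 + 168.92 + 733.65 = 1145.57
Index = 1342.15 / 1145.57 × 100 = 117.1600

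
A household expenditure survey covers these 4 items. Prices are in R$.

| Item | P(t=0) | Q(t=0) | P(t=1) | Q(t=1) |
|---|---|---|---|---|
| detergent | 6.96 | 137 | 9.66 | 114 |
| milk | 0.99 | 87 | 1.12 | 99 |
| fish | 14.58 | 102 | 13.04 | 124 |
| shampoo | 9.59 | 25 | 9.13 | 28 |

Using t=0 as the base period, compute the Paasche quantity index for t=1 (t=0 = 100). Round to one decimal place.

Paasche quantity index uses current-period prices as weights.
ΣP(t=1)·Q(t=1) = 9.66×114 + 1.12×99 + 13.04×124 + 9.13×28 = 1101.24 + 110.88 + 1616.96 + 255.64 = 3084.72
ΣP(t=1)·Q(t=0) = 9.66×137 + 1.12×87 + 13.04×102 + 9.13×25 = 1323.42 + 97.44 + 1330.08 + 228.25 = 2979.19
Index = 3084.72 / 2979.19 × 100 = 103.5422

103.5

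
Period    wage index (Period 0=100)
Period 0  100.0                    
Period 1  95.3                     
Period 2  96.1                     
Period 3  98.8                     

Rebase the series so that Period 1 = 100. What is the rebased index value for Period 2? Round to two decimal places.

100.84

Rebased(Period 2) = 96.1 / 95.3 × 100 = 100.8395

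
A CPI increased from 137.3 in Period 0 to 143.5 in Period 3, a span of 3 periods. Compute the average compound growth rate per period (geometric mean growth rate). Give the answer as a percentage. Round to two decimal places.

1.48%

Growth factor = (143.5/137.3)^(1/3) = (1.045157)^(1/3) = 1.014831
Growth rate = 1.014831 − 1 = 0.014831 = 1.4831%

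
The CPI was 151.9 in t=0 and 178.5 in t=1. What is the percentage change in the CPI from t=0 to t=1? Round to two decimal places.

Change = (178.5 − 151.9) / 151.9 × 100
       = 26.6 / 151.9 × 100 = 17.5115%

17.51%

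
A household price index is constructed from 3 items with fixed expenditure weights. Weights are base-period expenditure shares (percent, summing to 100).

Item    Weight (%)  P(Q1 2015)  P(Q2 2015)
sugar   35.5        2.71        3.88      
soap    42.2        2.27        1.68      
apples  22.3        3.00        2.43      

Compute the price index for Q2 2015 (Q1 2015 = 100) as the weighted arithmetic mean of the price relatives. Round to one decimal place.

sugar: 35.5 × (3.88/2.71) = 35.5 × 1.431734 = 50.8266
soap: 42.2 × (1.68/2.27) = 42.2 × 0.740088 = 31.2317
apples: 22.3 × (2.43/3.00) = 22.3 × 0.810000 = 18.0630
Index = Σ wᵢ·(p₁ᵢ/p₀ᵢ) = 50.8266 + 31.2317 + 18.0630 = 100.1213

100.1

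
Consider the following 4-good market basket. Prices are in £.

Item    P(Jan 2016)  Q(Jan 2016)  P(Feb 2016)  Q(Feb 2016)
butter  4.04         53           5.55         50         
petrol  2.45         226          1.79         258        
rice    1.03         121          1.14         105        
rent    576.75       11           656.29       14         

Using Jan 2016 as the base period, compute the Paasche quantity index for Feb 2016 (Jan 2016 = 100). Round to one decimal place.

124.7

Paasche quantity index uses current-period prices as weights.
ΣP(Feb 2016)·Q(Feb 2016) = 5.55×50 + 1.79×258 + 1.14×105 + 656.29×14 = 277.5 + 461.82 + 119.7 + 9188.06 = 10047.08
ΣP(Feb 2016)·Q(Jan 2016) = 5.55×53 + 1.79×226 + 1.14×121 + 656.29×11 = 294.15 + 404.54 + 137.94 + 7219.19 = 8055.82
Index = 10047.08 / 8055.82 × 100 = 124.7183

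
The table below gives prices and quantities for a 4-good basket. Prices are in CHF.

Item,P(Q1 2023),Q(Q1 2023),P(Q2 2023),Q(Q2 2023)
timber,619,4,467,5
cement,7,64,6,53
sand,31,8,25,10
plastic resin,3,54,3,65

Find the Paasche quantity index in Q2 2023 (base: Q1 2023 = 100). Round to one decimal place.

118.5

Paasche quantity index uses current-period prices as weights.
ΣP(Q2 2023)·Q(Q2 2023) = 467×5 + 6×53 + 25×10 + 3×65 = 2335 + 318 + 250 + 195 = 3098
ΣP(Q2 2023)·Q(Q1 2023) = 467×4 + 6×64 + 25×8 + 3×54 = 1868 + 384 + 200 + 162 = 2614
Index = 3098 / 2614 × 100 = 118.5157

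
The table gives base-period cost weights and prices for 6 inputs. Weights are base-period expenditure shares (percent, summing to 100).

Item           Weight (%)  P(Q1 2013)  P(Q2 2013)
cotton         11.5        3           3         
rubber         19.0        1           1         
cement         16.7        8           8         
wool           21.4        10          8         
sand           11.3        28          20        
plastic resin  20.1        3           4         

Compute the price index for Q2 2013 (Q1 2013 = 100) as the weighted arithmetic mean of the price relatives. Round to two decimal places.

cotton: 11.5 × (3/3) = 11.5 × 1.000000 = 11.5000
rubber: 19.0 × (1/1) = 19.0 × 1.000000 = 19.0000
cement: 16.7 × (8/8) = 16.7 × 1.000000 = 16.7000
wool: 21.4 × (8/10) = 21.4 × 0.800000 = 17.1200
sand: 11.3 × (20/28) = 11.3 × 0.714286 = 8.0714
plastic resin: 20.1 × (4/3) = 20.1 × 1.333333 = 26.8000
Index = Σ wᵢ·(p₁ᵢ/p₀ᵢ) = 11.5000 + 19.0000 + 16.7000 + 17.1200 + 8.0714 + 26.8000 = 99.1914

99.19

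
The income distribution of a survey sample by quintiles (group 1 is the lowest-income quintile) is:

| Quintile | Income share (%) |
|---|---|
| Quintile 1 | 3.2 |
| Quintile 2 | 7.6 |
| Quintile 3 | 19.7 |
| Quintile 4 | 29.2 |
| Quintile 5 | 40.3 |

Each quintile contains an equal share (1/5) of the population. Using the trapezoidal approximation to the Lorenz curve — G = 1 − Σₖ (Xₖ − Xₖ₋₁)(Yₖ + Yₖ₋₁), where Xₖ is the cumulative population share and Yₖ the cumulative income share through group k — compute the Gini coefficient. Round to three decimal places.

Cumulative income shares Yₖ: 0.0320, 0.1080, 0.3050, 0.5970, 1.0000
Σ (Xₖ−Xₖ₋₁)(Yₖ+Yₖ₋₁) = (1/5)(0.0320+0.0000) + (1/5)(0.1080+0.0320) + (1/5)(0.3050+0.1080) + (1/5)(0.5970+0.3050) + (1/5)(1.0000+0.5970)
  = 0.0064 + 0.0280 + 0.0826 + 0.1804 + 0.3194 = 0.6168
G = 1 − 0.6168 = 0.3832

0.383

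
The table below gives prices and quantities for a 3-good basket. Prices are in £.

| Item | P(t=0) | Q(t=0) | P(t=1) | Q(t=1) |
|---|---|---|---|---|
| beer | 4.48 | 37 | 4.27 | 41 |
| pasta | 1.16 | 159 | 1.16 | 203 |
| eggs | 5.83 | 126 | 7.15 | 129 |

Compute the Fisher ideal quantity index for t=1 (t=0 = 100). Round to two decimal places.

Laspeyres component (base-period weights):
ΣP(t=0)Q(t=1) = 4.48×41 + 1.16×203 + 5.83×129 = 183.68 + 235.48 + 752.07 = 1171.23
ΣP(t=0)Q(t=0) = 4.48×37 + 1.16×159 + 5.83×126 = 165.76 + 184.44 + 734.58 = 1084.78
L = 1171.23 / 1084.78 × 100 = 107.9694
Paasche component (current-period weights):
ΣP(t=1)Q(t=1) = 4.27×41 + 1.16×203 + 7.15×129 = 175.07 + 235.48 + 922.35 = 1332.9
ΣP(t=1)Q(t=0) = 4.27×37 + 1.16×159 + 7.15×126 = 157.99 + 184.44 + 900.9 = 1243.33
P = 1332.9 / 1243.33 × 100 = 107.2040
Fisher = √(L × P) = √(107.9694 × 107.2040) = 107.5860

107.59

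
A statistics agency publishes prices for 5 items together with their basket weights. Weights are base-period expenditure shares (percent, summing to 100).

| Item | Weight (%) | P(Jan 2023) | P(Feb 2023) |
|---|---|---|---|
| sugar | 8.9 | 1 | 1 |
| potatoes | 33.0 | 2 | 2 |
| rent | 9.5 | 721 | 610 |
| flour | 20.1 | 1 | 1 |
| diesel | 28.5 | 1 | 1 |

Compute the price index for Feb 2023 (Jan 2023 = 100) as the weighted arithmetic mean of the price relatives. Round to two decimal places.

sugar: 8.9 × (1/1) = 8.9 × 1.000000 = 8.9000
potatoes: 33.0 × (2/2) = 33.0 × 1.000000 = 33.0000
rent: 9.5 × (610/721) = 9.5 × 0.846047 = 8.0374
flour: 20.1 × (1/1) = 20.1 × 1.000000 = 20.1000
diesel: 28.5 × (1/1) = 28.5 × 1.000000 = 28.5000
Index = Σ wᵢ·(p₁ᵢ/p₀ᵢ) = 8.9000 + 33.0000 + 8.0374 + 20.1000 + 28.5000 = 98.5374

98.54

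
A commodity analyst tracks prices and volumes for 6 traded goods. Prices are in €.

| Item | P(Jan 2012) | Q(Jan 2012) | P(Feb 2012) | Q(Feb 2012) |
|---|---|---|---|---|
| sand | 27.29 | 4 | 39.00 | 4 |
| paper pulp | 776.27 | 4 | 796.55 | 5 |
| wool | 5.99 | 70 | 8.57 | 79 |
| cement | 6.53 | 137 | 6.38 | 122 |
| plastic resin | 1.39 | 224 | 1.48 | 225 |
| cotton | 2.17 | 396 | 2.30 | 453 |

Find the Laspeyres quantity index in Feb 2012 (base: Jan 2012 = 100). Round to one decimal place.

115.0

Laspeyres quantity index uses base-period prices as weights.
ΣP(Jan 2012)·Q(Feb 2012) = 27.29×4 + 776.27×5 + 5.99×79 + 6.53×122 + 1.39×225 + 2.17×453 = 109.16 + 3881.35 + 473.21 + 796.66 + 312.75 + 983.01 = 6556.14
ΣP(Jan 2012)·Q(Jan 2012) = 27.29×4 + 776.27×4 + 5.99×70 + 6.53×137 + 1.39×224 + 2.17×396 = 109.16 + 3105.08 + 419.3 + 894.61 + 311.36 + 859.32 = 5698.83
Index = 6556.14 / 5698.83 × 100 = 115.0436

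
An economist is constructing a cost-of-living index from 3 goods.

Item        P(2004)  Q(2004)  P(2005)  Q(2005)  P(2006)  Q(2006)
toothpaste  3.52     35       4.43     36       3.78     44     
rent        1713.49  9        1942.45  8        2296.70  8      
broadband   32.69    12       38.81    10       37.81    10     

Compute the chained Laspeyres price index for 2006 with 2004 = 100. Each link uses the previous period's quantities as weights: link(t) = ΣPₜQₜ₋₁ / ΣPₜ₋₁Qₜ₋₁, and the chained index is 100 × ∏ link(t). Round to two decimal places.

133.37

Link 2004→2005:
ΣP(2005)Q(2004) = 4.43×35 + 1942.45×9 + 38.81×12 = 155.05 + 17482.05 + 465.72 = 18102.82
ΣP(2004)Q(2004) = 3.52×35 + 1713.49×9 + 32.69×12 = 123.2 + 15421.41 + 392.28 = 15936.89
link = 18102.82/15936.89 = 1.135907
Link 2005→2006:
ΣP(2006)Q(2005) = 3.78×36 + 2296.70×8 + 37.81×10 = 136.08 + 18373.6 + 378.1 = 18887.78
ΣP(2005)Q(2005) = 4.43×36 + 1942.45×8 + 38.81×10 = 159.48 + 15539.6 + 388.1 = 16087.18
link = 18887.78/16087.18 = 1.174089
Chained index = 100 × 1.135907 × 1.174089 = 133.3655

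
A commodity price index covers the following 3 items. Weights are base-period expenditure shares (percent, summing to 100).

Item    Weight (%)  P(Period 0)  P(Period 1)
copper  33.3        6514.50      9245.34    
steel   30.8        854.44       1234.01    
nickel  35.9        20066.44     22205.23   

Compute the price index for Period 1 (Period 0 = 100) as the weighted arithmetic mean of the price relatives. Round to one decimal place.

copper: 33.3 × (9245.34/6514.50) = 33.3 × 1.419194 = 47.2592
steel: 30.8 × (1234.01/854.44) = 30.8 × 1.444232 = 44.4824
nickel: 35.9 × (22205.23/20066.44) = 35.9 × 1.106585 = 39.7264
Index = Σ wᵢ·(p₁ᵢ/p₀ᵢ) = 47.2592 + 44.4824 + 39.7264 = 131.4679

131.5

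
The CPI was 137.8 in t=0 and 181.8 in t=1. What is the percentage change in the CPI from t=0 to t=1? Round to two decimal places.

Change = (181.8 − 137.8) / 137.8 × 100
       = 44.0 / 137.8 × 100 = 31.9303%

31.93%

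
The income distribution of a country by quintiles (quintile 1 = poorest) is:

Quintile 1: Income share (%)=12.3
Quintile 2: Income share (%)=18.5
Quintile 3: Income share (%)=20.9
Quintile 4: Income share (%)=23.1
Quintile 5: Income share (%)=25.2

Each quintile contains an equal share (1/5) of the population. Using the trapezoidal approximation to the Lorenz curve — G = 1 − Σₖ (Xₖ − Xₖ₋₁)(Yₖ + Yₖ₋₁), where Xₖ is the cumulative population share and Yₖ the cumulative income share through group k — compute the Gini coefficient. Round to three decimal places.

0.122

Cumulative income shares Yₖ: 0.1230, 0.3080, 0.5170, 0.7480, 1.0000
Σ (Xₖ−Xₖ₋₁)(Yₖ+Yₖ₋₁) = (1/5)(0.1230+0.0000) + (1/5)(0.3080+0.1230) + (1/5)(0.5170+0.3080) + (1/5)(0.7480+0.5170) + (1/5)(1.0000+0.7480)
  = 0.0246 + 0.0862 + 0.1650 + 0.2530 + 0.3496 = 0.8784
G = 1 − 0.8784 = 0.1216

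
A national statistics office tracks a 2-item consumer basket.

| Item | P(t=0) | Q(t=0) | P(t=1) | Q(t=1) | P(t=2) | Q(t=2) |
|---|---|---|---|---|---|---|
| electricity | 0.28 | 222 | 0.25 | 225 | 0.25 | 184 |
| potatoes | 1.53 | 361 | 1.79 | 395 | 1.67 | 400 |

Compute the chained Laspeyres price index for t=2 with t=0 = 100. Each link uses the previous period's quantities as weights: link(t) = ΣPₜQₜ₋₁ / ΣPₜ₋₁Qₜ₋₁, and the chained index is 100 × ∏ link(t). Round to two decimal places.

Link t=0→t=1:
ΣP(t=1)Q(t=0) = 0.25×222 + 1.79×361 = 55.5 + 646.19 = 701.69
ΣP(t=0)Q(t=0) = 0.28×222 + 1.53×361 = 62.16 + 552.33 = 614.49
link = 701.69/614.49 = 1.141906
Link t=1→t=2:
ΣP(t=2)Q(t=1) = 0.25×225 + 1.67×395 = 56.25 + 659.65 = 715.9
ΣP(t=1)Q(t=1) = 0.25×225 + 1.79×395 = 56.25 + 707.05 = 763.3
link = 715.9/763.3 = 0.937901
Chained index = 100 × 1.141906 × 0.937901 = 107.0995

107.10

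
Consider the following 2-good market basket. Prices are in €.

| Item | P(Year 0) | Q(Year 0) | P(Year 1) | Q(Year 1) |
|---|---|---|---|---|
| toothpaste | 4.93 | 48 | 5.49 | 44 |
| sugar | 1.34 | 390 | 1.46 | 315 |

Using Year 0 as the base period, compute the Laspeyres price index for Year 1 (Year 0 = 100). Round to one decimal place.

109.7

Laspeyres price index uses base-period quantities as weights.
ΣP(Year 1)·Q(Year 0) = 5.49×48 + 1.46×390 = 263.52 + 569.4 = 832.92
ΣP(Year 0)·Q(Year 0) = 4.93×48 + 1.34×390 = 236.64 + 522.6 = 759.24
Index = 832.92 / 759.24 × 100 = 109.7044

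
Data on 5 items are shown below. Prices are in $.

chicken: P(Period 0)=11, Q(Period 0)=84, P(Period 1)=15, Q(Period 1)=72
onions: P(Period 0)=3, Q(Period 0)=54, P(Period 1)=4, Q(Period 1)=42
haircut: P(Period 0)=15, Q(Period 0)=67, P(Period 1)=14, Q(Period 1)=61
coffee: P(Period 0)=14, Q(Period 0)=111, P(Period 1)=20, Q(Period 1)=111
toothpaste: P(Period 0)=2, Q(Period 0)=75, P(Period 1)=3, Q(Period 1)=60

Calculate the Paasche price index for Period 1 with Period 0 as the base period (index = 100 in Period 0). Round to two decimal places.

128.37

Paasche price index uses current-period quantities as weights.
ΣP(Period 1)·Q(Period 1) = 15×72 + 4×42 + 14×61 + 20×111 + 3×60 = 1080 + 168 + 854 + 2220 + 180 = 4502
ΣP(Period 0)·Q(Period 1) = 11×72 + 3×42 + 15×61 + 14×111 + 2×60 = 792 + 126 + 915 + 1554 + 120 = 3507
Index = 4502 / 3507 × 100 = 128.3718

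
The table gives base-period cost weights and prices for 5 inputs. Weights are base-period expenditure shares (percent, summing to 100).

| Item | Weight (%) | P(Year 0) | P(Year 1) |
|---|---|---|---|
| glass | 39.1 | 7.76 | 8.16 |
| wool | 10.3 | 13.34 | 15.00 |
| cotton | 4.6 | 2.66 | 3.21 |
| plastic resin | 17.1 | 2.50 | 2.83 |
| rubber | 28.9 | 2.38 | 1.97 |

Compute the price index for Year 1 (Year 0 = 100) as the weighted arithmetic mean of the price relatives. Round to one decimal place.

101.5

glass: 39.1 × (8.16/7.76) = 39.1 × 1.051546 = 41.1155
wool: 10.3 × (15.00/13.34) = 10.3 × 1.124438 = 11.5817
cotton: 4.6 × (3.21/2.66) = 4.6 × 1.206767 = 5.5511
plastic resin: 17.1 × (2.83/2.50) = 17.1 × 1.132000 = 19.3572
rubber: 28.9 × (1.97/2.38) = 28.9 × 0.827731 = 23.9214
Index = Σ wᵢ·(p₁ᵢ/p₀ᵢ) = 41.1155 + 11.5817 + 5.5511 + 19.3572 + 23.9214 = 101.5269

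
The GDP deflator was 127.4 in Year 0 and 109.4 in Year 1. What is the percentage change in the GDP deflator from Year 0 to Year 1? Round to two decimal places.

-14.13%

Change = (109.4 − 127.4) / 127.4 × 100
       = -18.0 / 127.4 × 100 = -14.1287%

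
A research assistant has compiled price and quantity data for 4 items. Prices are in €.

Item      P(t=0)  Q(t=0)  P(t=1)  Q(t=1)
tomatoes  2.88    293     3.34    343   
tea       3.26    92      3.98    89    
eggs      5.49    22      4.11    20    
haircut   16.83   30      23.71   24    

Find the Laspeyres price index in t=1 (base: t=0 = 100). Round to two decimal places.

121.31

Laspeyres price index uses base-period quantities as weights.
ΣP(t=1)·Q(t=0) = 3.34×293 + 3.98×92 + 4.11×22 + 23.71×30 = 978.62 + 366.16 + 90.42 + 711.3 = 2146.5
ΣP(t=0)·Q(t=0) = 2.88×293 + 3.26×92 + 5.49×22 + 16.83×30 = 843.84 + 299.92 + 120.78 + 504.9 = 1769.44
Index = 2146.5 / 1769.44 × 100 = 121.3096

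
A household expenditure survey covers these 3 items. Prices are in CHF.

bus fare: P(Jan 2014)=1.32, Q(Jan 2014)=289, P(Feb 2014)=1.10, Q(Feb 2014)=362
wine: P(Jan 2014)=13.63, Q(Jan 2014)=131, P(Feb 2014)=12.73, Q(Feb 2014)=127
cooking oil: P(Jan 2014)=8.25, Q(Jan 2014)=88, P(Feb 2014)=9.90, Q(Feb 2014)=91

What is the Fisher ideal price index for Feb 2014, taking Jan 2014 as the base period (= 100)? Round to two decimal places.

Laspeyres component (base-period weights):
ΣP(Feb 2014)Q(Jan 2014) = 1.10×289 + 12.73×131 + 9.90×88 = 317.9 + 1667.63 + 871.2 = 2856.73
ΣP(Jan 2014)Q(Jan 2014) = 1.32×289 + 13.63×131 + 8.25×88 = 381.48 + 1785.53 + 726 = 2893.01
L = 2856.73 / 2893.01 × 100 = 98.7459
Paasche component (current-period weights):
ΣP(Feb 2014)Q(Feb 2014) = 1.10×362 + 12.73×127 + 9.90×91 = 398.2 + 1616.71 + 900.9 = 2915.81
ΣP(Jan 2014)Q(Feb 2014) = 1.32×362 + 13.63×127 + 8.25×91 = 477.84 + 1731.01 + 750.75 = 2959.6
P = 2915.81 / 2959.6 × 100 = 98.5204
Fisher = √(L × P) = √(98.7459 × 98.5204) = 98.6331

98.63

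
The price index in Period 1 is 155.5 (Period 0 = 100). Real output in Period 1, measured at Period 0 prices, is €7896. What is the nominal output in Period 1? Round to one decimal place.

12278.3

Nominal = Real × (Index/100) = 7896 × (155.5/100)
        = 7896 × 1.555 = 12278.2800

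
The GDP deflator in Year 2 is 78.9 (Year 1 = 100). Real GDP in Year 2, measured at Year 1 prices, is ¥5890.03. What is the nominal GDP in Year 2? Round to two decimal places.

4647.23

Nominal = Real × (Index/100) = 5890.03 × (78.9/100)
        = 5890.03 × 0.789 = 4647.2337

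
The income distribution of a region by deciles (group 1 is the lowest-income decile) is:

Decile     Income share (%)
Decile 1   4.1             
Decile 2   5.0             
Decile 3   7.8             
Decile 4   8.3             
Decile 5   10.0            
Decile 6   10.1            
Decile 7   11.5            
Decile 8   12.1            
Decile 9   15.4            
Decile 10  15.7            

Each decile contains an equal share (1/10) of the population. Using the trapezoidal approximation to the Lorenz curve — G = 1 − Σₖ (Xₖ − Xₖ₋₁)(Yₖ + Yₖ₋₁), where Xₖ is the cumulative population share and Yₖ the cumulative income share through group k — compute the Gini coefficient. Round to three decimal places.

Cumulative income shares Yₖ: 0.0410, 0.0910, 0.1690, 0.2520, 0.3520, 0.4530, 0.5680, 0.6890, 0.8430, 1.0000
Σ (Xₖ−Xₖ₋₁)(Yₖ+Yₖ₋₁) = (1/10)(0.0410+0.0000) + (1/10)(0.0910+0.0410) + (1/10)(0.1690+0.0910) + (1/10)(0.2520+0.1690) + (1/10)(0.3520+0.2520) + (1/10)(0.4530+0.3520) + (1/10)(0.5680+0.4530) + (1/10)(0.6890+0.5680) + (1/10)(0.8430+0.6890) + (1/10)(1.0000+0.8430)
  = 0.0041 + 0.0132 + 0.0260 + 0.0421 + 0.0604 + 0.0805 + 0.1021 + 0.1257 + 0.1532 + 0.1843 = 0.7916
G = 1 − 0.7916 = 0.2084

0.208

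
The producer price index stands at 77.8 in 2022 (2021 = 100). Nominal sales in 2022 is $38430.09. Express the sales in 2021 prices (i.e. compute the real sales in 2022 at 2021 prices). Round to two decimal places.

Real = Nominal ÷ (Index/100) = 38430.09 ÷ (77.8/100)
     = 38430.09 ÷ 0.778 = 49396.0026

49396.00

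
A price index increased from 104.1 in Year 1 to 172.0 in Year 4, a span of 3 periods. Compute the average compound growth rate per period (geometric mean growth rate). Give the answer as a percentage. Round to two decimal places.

18.22%

Growth factor = (172.0/104.1)^(1/3) = (1.652257)^(1/3) = 1.182204
Growth rate = 1.182204 − 1 = 0.182204 = 18.2204%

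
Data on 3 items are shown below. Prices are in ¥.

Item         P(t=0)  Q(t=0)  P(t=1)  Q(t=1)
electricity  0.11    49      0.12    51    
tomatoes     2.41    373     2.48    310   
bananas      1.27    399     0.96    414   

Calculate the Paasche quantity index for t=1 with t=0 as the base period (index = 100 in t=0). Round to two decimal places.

Paasche quantity index uses current-period prices as weights.
ΣP(t=1)·Q(t=1) = 0.12×51 + 2.48×310 + 0.96×414 = 6.12 + 768.8 + 397.44 = 1172.36
ΣP(t=1)·Q(t=0) = 0.12×49 + 2.48×373 + 0.96×399 = 5.88 + 925.04 + 383.04 = 1313.96
Index = 1172.36 / 1313.96 × 100 = 89.2234

89.22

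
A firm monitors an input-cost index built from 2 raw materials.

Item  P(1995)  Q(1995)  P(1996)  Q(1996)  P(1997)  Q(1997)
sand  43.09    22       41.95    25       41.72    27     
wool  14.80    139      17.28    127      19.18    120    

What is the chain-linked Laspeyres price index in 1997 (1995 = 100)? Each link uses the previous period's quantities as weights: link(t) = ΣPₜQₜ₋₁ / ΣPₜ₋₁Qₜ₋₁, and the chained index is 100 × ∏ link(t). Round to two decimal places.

118.67

Link 1995→1996:
ΣP(1996)Q(1995) = 41.95×22 + 17.28×139 = 922.9 + 2401.92 = 3324.82
ΣP(1995)Q(1995) = 43.09×22 + 14.80×139 = 947.98 + 2057.2 = 3005.18
link = 3324.82/3005.18 = 1.106363
Link 1996→1997:
ΣP(1997)Q(1996) = 41.72×25 + 19.18×127 = 1043 + 2435.86 = 3478.86
ΣP(1996)Q(1996) = 41.95×25 + 17.28×127 = 1048.75 + 2194.56 = 3243.31
link = 3478.86/3243.31 = 1.072626
Chained index = 100 × 1.106363 × 1.072626 = 118.6714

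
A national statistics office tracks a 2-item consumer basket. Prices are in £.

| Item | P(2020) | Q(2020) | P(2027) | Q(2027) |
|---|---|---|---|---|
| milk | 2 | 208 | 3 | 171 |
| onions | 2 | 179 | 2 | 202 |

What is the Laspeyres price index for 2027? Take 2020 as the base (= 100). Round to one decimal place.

Laspeyres price index uses base-period quantities as weights.
ΣP(2027)·Q(2020) = 3×208 + 2×179 = 624 + 358 = 982
ΣP(2020)·Q(2020) = 2×208 + 2×179 = 416 + 358 = 774
Index = 982 / 774 × 100 = 126.8734

126.9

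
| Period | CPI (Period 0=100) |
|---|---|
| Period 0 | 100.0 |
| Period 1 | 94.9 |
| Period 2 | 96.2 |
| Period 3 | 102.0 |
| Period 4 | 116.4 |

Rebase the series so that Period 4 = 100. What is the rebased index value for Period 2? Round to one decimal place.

Rebased(Period 2) = 96.2 / 116.4 × 100 = 82.6460

82.6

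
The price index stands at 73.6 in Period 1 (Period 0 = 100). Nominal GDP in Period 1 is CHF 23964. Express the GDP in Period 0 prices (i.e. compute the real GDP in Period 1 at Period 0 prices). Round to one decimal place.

32559.8

Real = Nominal ÷ (Index/100) = 23964 ÷ (73.6/100)
     = 23964 ÷ 0.736 = 32559.7826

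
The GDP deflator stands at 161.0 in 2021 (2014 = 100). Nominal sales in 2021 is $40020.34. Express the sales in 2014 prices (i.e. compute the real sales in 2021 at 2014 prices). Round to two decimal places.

Real = Nominal ÷ (Index/100) = 40020.34 ÷ (161.0/100)
     = 40020.34 ÷ 1.610 = 24857.3540

24857.35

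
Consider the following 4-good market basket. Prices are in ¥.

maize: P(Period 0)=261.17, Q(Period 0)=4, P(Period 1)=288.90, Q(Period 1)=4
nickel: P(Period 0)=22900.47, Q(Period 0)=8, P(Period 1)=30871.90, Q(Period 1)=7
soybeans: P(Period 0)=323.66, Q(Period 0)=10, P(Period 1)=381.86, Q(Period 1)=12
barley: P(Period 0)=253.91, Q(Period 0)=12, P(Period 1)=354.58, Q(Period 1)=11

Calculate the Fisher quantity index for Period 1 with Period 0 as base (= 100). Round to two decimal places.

Laspeyres component (base-period weights):
ΣP(Period 0)Q(Period 1) = 261.17×4 + 22900.47×7 + 323.66×12 + 253.91×11 = 1044.68 + 160303.29 + 3883.92 + 2793.01 = 168024.9
ΣP(Period 0)Q(Period 0) = 261.17×4 + 22900.47×8 + 323.66×10 + 253.91×12 = 1044.68 + 183203.76 + 3236.6 + 3046.92 = 190531.96
L = 168024.9 / 190531.96 × 100 = 88.1873
Paasche component (current-period weights):
ΣP(Period 1)Q(Period 1) = 288.90×4 + 30871.90×7 + 381.86×12 + 354.58×11 = 1155.6 + 216103.3 + 4582.32 + 3900.38 = 225741.6
ΣP(Period 1)Q(Period 0) = 288.90×4 + 30871.90×8 + 381.86×10 + 354.58×12 = 1155.6 + 246975.2 + 3818.6 + 4254.96 = 256204.36
P = 225741.6 / 256204.36 × 100 = 88.1100
Fisher = √(L × P) = √(88.1873 × 88.1100) = 88.1486

88.15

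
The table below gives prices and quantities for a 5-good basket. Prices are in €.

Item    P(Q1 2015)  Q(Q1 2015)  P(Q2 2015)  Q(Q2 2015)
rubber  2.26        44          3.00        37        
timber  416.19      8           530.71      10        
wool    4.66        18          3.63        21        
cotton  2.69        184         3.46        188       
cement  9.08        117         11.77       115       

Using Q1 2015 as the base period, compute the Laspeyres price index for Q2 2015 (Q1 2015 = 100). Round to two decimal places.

Laspeyres price index uses base-period quantities as weights.
ΣP(Q2 2015)·Q(Q1 2015) = 3.00×44 + 530.71×8 + 3.63×18 + 3.46×184 + 11.77×117 = 132 + 4245.68 + 65.34 + 636.64 + 1377.09 = 6456.75
ΣP(Q1 2015)·Q(Q1 2015) = 2.26×44 + 416.19×8 + 4.66×18 + 2.69×184 + 9.08×117 = 99.44 + 3329.52 + 83.88 + 494.96 + 1062.36 = 5070.16
Index = 6456.75 / 5070.16 × 100 = 127.3481

127.35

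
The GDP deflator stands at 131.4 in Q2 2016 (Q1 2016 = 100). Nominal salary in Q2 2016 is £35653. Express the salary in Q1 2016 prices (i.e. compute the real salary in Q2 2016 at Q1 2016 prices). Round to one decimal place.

27133.2

Real = Nominal ÷ (Index/100) = 35653 ÷ (131.4/100)
     = 35653 ÷ 1.314 = 27133.1811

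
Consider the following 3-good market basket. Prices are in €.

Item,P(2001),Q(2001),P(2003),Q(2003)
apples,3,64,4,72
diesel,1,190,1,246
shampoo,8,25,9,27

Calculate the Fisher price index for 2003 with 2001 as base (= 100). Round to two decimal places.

114.95

Laspeyres component (base-period weights):
ΣP(2003)Q(2001) = 4×64 + 1×190 + 9×25 = 256 + 190 + 225 = 671
ΣP(2001)Q(2001) = 3×64 + 1×190 + 8×25 = 192 + 190 + 200 = 582
L = 671 / 582 × 100 = 115.2921
Paasche component (current-period weights):
ΣP(2003)Q(2003) = 4×72 + 1×246 + 9×27 = 288 + 246 + 243 = 777
ΣP(2001)Q(2003) = 3×72 + 1×246 + 8×27 = 216 + 246 + 216 = 678
P = 777 / 678 × 100 = 114.6018
Fisher = √(L × P) = √(115.2921 × 114.6018) = 114.9464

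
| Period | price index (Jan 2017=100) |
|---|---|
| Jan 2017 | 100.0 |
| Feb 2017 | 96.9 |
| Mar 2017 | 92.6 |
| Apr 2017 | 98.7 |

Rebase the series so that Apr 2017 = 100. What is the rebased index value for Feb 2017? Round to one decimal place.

98.2

Rebased(Feb 2017) = 96.9 / 98.7 × 100 = 98.1763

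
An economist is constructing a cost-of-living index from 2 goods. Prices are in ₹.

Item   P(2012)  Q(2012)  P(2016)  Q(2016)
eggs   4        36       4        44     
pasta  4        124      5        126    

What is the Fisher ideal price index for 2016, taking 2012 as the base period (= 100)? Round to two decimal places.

118.95

Laspeyres component (base-period weights):
ΣP(2016)Q(2012) = 4×36 + 5×124 = 144 + 620 = 764
ΣP(2012)Q(2012) = 4×36 + 4×124 = 144 + 496 = 640
L = 764 / 640 × 100 = 119.3750
Paasche component (current-period weights):
ΣP(2016)Q(2016) = 4×44 + 5×126 = 176 + 630 = 806
ΣP(2012)Q(2016) = 4×44 + 4×126 = 176 + 504 = 680
P = 806 / 680 × 100 = 118.5294
Fisher = √(L × P) = √(119.3750 × 118.5294) = 118.9515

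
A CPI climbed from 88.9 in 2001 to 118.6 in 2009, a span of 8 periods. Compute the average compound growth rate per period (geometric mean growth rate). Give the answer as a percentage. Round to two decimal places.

3.67%

Growth factor = (118.6/88.9)^(1/8) = (1.334083)^(1/8) = 1.036688
Growth rate = 1.036688 − 1 = 0.036688 = 3.6688%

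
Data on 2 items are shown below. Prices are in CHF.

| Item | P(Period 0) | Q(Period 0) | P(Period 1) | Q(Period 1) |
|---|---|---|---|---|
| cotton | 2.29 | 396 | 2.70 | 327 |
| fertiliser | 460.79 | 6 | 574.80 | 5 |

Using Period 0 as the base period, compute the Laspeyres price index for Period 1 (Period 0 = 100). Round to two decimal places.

123.05

Laspeyres price index uses base-period quantities as weights.
ΣP(Period 1)·Q(Period 0) = 2.70×396 + 574.80×6 = 1069.2 + 3448.8 = 4518
ΣP(Period 0)·Q(Period 0) = 2.29×396 + 460.79×6 = 906.84 + 2764.74 = 3671.58
Index = 4518 / 3671.58 × 100 = 123.0533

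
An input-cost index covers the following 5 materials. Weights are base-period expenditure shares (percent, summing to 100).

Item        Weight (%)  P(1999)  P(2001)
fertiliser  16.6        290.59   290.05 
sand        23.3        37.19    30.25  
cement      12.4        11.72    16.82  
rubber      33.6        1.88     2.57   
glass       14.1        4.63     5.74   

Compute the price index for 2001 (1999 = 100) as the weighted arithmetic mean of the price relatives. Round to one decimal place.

116.7

fertiliser: 16.6 × (290.05/290.59) = 16.6 × 0.998142 = 16.5692
sand: 23.3 × (30.25/37.19) = 23.3 × 0.813391 = 18.9520
cement: 12.4 × (16.82/11.72) = 12.4 × 1.435154 = 17.7959
rubber: 33.6 × (2.57/1.88) = 33.6 × 1.367021 = 45.9319
glass: 14.1 × (5.74/4.63) = 14.1 × 1.239741 = 17.4803
Index = Σ wᵢ·(p₁ᵢ/p₀ᵢ) = 16.5692 + 18.9520 + 17.7959 + 45.9319 + 17.4803 = 116.7293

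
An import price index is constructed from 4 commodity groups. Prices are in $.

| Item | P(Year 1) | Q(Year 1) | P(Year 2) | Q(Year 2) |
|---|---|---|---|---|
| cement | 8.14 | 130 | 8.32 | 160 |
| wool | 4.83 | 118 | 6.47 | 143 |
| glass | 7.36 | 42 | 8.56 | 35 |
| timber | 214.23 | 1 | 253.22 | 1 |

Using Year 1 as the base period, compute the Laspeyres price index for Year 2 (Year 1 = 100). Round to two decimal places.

114.24

Laspeyres price index uses base-period quantities as weights.
ΣP(Year 2)·Q(Year 1) = 8.32×130 + 6.47×118 + 8.56×42 + 253.22×1 = 1081.6 + 763.46 + 359.52 + 253.22 = 2457.8
ΣP(Year 1)·Q(Year 1) = 8.14×130 + 4.83×118 + 7.36×42 + 214.23×1 = 1058.2 + 569.94 + 309.12 + 214.23 = 2151.49
Index = 2457.8 / 2151.49 × 100 = 114.2371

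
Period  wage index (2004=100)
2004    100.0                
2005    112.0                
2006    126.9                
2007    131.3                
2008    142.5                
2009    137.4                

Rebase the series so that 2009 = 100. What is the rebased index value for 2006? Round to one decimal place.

92.4

Rebased(2006) = 126.9 / 137.4 × 100 = 92.3581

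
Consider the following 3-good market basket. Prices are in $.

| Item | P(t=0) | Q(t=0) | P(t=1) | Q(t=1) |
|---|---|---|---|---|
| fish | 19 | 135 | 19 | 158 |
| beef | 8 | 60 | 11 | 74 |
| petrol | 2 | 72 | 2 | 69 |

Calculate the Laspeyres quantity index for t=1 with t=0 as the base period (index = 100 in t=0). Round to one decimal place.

Laspeyres quantity index uses base-period prices as weights.
ΣP(t=0)·Q(t=1) = 19×158 + 8×74 + 2×69 = 3002 + 592 + 138 = 3732
ΣP(t=0)·Q(t=0) = 19×135 + 8×60 + 2×72 = 2565 + 480 + 144 = 3189
Index = 3732 / 3189 × 100 = 117.0273

117.0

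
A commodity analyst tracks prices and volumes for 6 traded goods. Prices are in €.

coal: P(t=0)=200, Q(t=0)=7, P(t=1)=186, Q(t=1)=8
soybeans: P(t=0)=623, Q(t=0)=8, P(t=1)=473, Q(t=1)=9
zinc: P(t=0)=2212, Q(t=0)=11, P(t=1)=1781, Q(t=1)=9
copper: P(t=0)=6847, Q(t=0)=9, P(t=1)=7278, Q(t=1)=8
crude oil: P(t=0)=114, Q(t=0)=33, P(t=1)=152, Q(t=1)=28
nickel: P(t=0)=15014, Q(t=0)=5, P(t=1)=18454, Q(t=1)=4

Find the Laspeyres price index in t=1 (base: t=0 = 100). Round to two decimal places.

Laspeyres price index uses base-period quantities as weights.
ΣP(t=1)·Q(t=0) = 186×7 + 473×8 + 1781×11 + 7278×9 + 152×33 + 18454×5 = 1302 + 3784 + 19591 + 65502 + 5016 + 92270 = 187465
ΣP(t=0)·Q(t=0) = 200×7 + 623×8 + 2212×11 + 6847×9 + 114×33 + 15014×5 = 1400 + 4984 + 24332 + 61623 + 3762 + 75070 = 171171
Index = 187465 / 171171 × 100 = 109.5191

109.52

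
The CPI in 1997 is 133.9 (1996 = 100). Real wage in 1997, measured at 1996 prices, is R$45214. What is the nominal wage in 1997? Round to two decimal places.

Nominal = Real × (Index/100) = 45214 × (133.9/100)
        = 45214 × 1.339 = 60541.5460

60541.55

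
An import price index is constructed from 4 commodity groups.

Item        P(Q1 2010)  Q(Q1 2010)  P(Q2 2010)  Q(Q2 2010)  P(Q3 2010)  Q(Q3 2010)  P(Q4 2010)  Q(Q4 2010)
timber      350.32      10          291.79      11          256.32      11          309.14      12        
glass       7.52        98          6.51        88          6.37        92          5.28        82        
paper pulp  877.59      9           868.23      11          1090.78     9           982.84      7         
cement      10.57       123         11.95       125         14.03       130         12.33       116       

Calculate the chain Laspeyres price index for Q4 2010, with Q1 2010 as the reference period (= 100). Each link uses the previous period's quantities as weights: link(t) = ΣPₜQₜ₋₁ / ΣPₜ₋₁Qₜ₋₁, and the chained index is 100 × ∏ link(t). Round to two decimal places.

105.18

Link Q1 2010→Q2 2010:
ΣP(Q2 2010)Q(Q1 2010) = 291.79×10 + 6.51×98 + 868.23×9 + 11.95×123 = 2917.9 + 637.98 + 7814.07 + 1469.85 = 12839.8
ΣP(Q1 2010)Q(Q1 2010) = 350.32×10 + 7.52×98 + 877.59×9 + 10.57×123 = 3503.2 + 736.96 + 7898.31 + 1300.11 = 13438.58
link = 12839.8/13438.58 = 0.955443
Link Q2 2010→Q3 2010:
ΣP(Q3 2010)Q(Q2 2010) = 256.32×11 + 6.37×88 + 1090.78×11 + 14.03×125 = 2819.52 + 560.56 + 11998.58 + 1753.75 = 17132.41
ΣP(Q2 2010)Q(Q2 2010) = 291.79×11 + 6.51×88 + 868.23×11 + 11.95×125 = 3209.69 + 572.88 + 9550.53 + 1493.75 = 14826.85
link = 17132.41/14826.85 = 1.155499
Link Q3 2010→Q4 2010:
ΣP(Q4 2010)Q(Q3 2010) = 309.14×11 + 5.28×92 + 982.84×9 + 12.33×130 = 3400.54 + 485.76 + 8845.56 + 1602.9 = 14334.76
ΣP(Q3 2010)Q(Q3 2010) = 256.32×11 + 6.37×92 + 1090.78×9 + 14.03×130 = 2819.52 + 586.04 + 9817.02 + 1823.9 = 15046.48
link = 14334.76/15046.48 = 0.952699
Chained index = 100 × 0.955443 × 1.155499 × 0.952699 = 105.1792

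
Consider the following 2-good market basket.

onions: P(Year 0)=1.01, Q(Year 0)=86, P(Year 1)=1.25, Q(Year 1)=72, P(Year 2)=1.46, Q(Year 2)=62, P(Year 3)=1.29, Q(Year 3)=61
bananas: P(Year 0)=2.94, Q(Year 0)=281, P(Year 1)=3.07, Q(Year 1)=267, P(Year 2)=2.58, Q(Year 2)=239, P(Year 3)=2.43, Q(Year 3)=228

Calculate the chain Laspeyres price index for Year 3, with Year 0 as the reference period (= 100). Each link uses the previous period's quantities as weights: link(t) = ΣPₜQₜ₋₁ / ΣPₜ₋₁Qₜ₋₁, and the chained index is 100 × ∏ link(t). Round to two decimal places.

Link Year 0→Year 1:
ΣP(Year 1)Q(Year 0) = 1.25×86 + 3.07×281 = 107.5 + 862.67 = 970.17
ΣP(Year 0)Q(Year 0) = 1.01×86 + 2.94×281 = 86.86 + 826.14 = 913
link = 970.17/913 = 1.062618
Link Year 1→Year 2:
ΣP(Year 2)Q(Year 1) = 1.46×72 + 2.58×267 = 105.12 + 688.86 = 793.98
ΣP(Year 1)Q(Year 1) = 1.25×72 + 3.07×267 = 90 + 819.69 = 909.69
link = 793.98/909.69 = 0.872803
Link Year 2→Year 3:
ΣP(Year 3)Q(Year 2) = 1.29×62 + 2.43×239 = 79.98 + 580.77 = 660.75
ΣP(Year 2)Q(Year 2) = 1.46×62 + 2.58×239 = 90.52 + 616.62 = 707.14
link = 660.75/707.14 = 0.934398
Chained index = 100 × 1.062618 × 0.872803 × 0.934398 = 86.6613

86.66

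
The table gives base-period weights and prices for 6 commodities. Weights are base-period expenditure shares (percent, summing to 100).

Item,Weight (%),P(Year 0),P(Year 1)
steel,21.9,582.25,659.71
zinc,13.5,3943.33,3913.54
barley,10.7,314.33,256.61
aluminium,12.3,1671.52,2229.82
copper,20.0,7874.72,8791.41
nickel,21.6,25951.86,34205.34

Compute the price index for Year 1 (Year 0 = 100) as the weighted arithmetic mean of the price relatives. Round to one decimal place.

steel: 21.9 × (659.71/582.25) = 21.9 × 1.133036 = 24.8135
zinc: 13.5 × (3913.54/3943.33) = 13.5 × 0.992445 = 13.3980
barley: 10.7 × (256.61/314.33) = 10.7 × 0.816371 = 8.7352
aluminium: 12.3 × (2229.82/1671.52) = 12.3 × 1.334007 = 16.4083
copper: 20.0 × (8791.41/7874.72) = 20.0 × 1.116409 = 22.3282
nickel: 21.6 × (34205.34/25951.86) = 21.6 × 1.318030 = 28.4695
Index = Σ wᵢ·(p₁ᵢ/p₀ᵢ) = 24.8135 + 13.3980 + 8.7352 + 16.4083 + 22.3282 + 28.4695 = 114.1526

114.2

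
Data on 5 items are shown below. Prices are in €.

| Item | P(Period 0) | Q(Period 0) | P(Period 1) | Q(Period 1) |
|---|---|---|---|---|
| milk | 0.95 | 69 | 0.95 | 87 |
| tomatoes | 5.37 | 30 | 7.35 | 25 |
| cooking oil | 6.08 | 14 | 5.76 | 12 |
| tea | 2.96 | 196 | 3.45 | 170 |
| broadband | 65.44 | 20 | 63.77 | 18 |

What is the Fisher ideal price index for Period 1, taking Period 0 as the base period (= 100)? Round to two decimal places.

105.18

Laspeyres component (base-period weights):
ΣP(Period 1)Q(Period 0) = 0.95×69 + 7.35×30 + 5.76×14 + 3.45×196 + 63.77×20 = 65.55 + 220.5 + 80.64 + 676.2 + 1275.4 = 2318.29
ΣP(Period 0)Q(Period 0) = 0.95×69 + 5.37×30 + 6.08×14 + 2.96×196 + 65.44×20 = 65.55 + 161.1 + 85.12 + 580.16 + 1308.8 = 2200.73
L = 2318.29 / 2200.73 × 100 = 105.3419
Paasche component (current-period weights):
ΣP(Period 1)Q(Period 1) = 0.95×87 + 7.35×25 + 5.76×12 + 3.45×170 + 63.77×18 = 82.65 + 183.75 + 69.12 + 586.5 + 1147.86 = 2069.88
ΣP(Period 0)Q(Period 1) = 0.95×87 + 5.37×25 + 6.08×12 + 2.96×170 + 65.44×18 = 82.65 + 134.25 + 72.96 + 503.2 + 1177.92 = 1970.98
P = 2069.88 / 1970.98 × 100 = 105.0178
Fisher = √(L × P) = √(105.3419 × 105.0178) = 105.1797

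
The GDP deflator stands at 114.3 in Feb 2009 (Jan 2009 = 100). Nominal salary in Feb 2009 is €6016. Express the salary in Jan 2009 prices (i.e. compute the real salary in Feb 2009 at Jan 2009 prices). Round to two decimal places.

5263.34

Real = Nominal ÷ (Index/100) = 6016 ÷ (114.3/100)
     = 6016 ÷ 1.143 = 5263.3421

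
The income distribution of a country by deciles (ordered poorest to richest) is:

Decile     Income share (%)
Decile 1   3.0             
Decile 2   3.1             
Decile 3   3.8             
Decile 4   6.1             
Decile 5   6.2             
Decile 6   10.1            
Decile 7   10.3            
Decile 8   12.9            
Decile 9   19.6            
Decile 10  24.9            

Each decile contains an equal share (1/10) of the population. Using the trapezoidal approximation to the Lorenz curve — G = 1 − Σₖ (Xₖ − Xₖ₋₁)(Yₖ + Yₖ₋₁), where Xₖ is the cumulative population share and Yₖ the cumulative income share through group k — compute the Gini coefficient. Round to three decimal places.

Cumulative income shares Yₖ: 0.0300, 0.0610, 0.0990, 0.1600, 0.2220, 0.3230, 0.4260, 0.5550, 0.7510, 1.0000
Σ (Xₖ−Xₖ₋₁)(Yₖ+Yₖ₋₁) = (1/10)(0.0300+0.0000) + (1/10)(0.0610+0.0300) + (1/10)(0.0990+0.0610) + (1/10)(0.1600+0.0990) + (1/10)(0.2220+0.1600) + (1/10)(0.3230+0.2220) + (1/10)(0.4260+0.3230) + (1/10)(0.5550+0.4260) + (1/10)(0.7510+0.5550) + (1/10)(1.0000+0.7510)
  = 0.0030 + 0.0091 + 0.0160 + 0.0259 + 0.0382 + 0.0545 + 0.0749 + 0.0981 + 0.1306 + 0.1751 = 0.6254
G = 1 − 0.6254 = 0.3746

0.375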